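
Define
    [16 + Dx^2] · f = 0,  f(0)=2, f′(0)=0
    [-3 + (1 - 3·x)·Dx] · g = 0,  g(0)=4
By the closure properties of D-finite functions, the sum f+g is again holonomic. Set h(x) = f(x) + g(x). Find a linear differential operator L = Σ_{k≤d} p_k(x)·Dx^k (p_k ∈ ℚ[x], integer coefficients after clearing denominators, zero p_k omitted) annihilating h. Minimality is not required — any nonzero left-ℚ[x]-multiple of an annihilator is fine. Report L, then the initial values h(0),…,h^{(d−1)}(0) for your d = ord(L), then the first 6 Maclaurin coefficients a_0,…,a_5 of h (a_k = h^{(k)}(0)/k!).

f: a_k = 2, 0, -16, 0, 64/3, 0, …
g: a_k = 4, 12, 36, 108, 324, 972, …
L₀ := lclm(L_f,L_g); ord L₀ ≤ 2+1.
L = (-1680 + 2304·x - 3456·x^2) + (272 - 1584·x + 3456·x^2 - 3456·x^3)·Dx + (-105 + 144·x - 216·x^2)·Dx^2 + (17 - 99·x + 216·x^2 - 216·x^3)·Dx^3  (order 3).
h: a_k = 6, 12, 20, 108, 1036/3, 972, …
ICs: h(0) = 6, h′(0) = 12, h′′(0) = 40.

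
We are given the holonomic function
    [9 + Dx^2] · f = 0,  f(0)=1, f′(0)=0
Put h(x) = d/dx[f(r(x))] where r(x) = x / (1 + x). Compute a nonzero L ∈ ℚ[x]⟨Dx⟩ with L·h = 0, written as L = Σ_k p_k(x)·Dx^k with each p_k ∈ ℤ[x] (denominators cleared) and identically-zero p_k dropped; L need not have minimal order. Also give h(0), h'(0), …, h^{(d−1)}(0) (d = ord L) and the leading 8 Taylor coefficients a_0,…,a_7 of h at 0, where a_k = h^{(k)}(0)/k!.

L = (15 + 12·x + 6·x^2) + (6 + 18·x + 18·x^2 + 6·x^3)·Dx + (1 + 4·x + 6·x^2 + 4·x^3 + x^4)·Dx^2  (order 2).
h: a_k = 0, -9, 27, -81/2, 45/2, 2457/40, -9639/40, 293553/560, …
ICs: h(0) = 0, h′(0) = -9.

f: a_k = 1, 0, -9/2, 0, 27/8, 0, -81/80, 0, …
f∘r: x↦r, Dx↦Dx/r' in L_f ⇒ L₀.
Differentiate: ansatz ord ≤ ord L₀ ⇒ L.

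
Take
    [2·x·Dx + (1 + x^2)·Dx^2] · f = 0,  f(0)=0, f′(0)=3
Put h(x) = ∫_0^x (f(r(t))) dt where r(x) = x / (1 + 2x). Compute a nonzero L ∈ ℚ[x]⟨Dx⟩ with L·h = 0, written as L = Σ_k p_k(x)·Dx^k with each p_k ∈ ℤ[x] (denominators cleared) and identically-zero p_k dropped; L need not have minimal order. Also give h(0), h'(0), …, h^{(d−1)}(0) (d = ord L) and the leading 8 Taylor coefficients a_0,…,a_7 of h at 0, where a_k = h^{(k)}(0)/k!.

f: a_k = 0, 3, 0, -1, 0, 3/5, 0, -3/7, …
L₀ from L_f via x↦r, Dx↦r'^{-1}Dx.
∫: right-multiply L₀ by Dx.
L = (4 + 10·x)·Dx^2 + (1 + 4·x + 5·x^2)·Dx^3  (order 3).
h: a_k = 0, 0, 3/2, -2, 11/4, -18/5, 41/10, -22/7, …
ICs: h(0) = 0, h′(0) = 0, h′′(0) = 3.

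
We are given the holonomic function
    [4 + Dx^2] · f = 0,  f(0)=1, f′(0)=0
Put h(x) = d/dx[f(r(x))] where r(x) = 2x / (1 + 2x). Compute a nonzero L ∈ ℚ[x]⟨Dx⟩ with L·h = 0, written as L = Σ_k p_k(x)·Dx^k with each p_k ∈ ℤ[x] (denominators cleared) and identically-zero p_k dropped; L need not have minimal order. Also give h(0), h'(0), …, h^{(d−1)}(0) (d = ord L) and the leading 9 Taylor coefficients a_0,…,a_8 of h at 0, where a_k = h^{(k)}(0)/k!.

f: a_k = 1, 0, -2, 0, 2/3, 0, -4/45, 0, 2/315, …
h₀=f(r): pull back L_f along r ⇒ L₀.
h₀' ⇒ L via d/dx closure of L₀.
L = (40 + 96·x + 96·x^2) + (12 + 72·x + 144·x^2 + 96·x^3)·Dx + (1 + 8·x + 24·x^2 + 32·x^3 + 16·x^4)·Dx^2  (order 2).
h: a_k = 0, -16, 96, -1024/3, 2560/3, -19712/15, -3584/5, 4820992/315, -2646016/35, …
ICs: h(0) = 0, h′(0) = -16.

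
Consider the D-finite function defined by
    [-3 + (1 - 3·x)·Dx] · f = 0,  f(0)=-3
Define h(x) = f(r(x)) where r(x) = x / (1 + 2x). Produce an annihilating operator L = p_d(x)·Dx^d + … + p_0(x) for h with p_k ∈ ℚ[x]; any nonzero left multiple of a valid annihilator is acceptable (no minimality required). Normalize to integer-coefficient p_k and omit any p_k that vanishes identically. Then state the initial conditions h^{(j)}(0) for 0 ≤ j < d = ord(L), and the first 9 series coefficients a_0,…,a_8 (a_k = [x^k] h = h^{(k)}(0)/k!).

f: a_k = -3, -9, -27, -81, -243, -729, -2187, -6561, -19683, …
Change of var in L_f (x↦r) gives L₀.
L = 3 + (-1 - x + 2·x^2)·Dx  (order 1).
h: a_k = -3, -9, -9, -9, -9, -9, -9, -9, -9, …
ICs: h(0) = -3.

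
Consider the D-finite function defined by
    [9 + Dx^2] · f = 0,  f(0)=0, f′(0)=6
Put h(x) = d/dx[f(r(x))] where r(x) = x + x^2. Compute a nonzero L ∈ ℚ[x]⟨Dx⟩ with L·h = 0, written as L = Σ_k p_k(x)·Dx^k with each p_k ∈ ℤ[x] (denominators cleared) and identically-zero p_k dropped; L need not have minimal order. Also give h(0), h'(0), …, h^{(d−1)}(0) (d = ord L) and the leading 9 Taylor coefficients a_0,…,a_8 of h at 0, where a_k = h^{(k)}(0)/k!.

f: a_k = 0, 6, 0, -9, 0, 81/20, 0, -243/280, 0, …
h₀=f(r): pull back L_f along r ⇒ L₀.
h=h₀': d/dx-closure on L₀ ⇒ L.
L = (21 + 72·x + 216·x^2 + 288·x^3 + 144·x^4) + (-6 - 12·x)·Dx + (1 + 4·x + 4·x^2)·Dx^2  (order 2).
h: a_k = 6, 12, -27, -108, -459/4, 135/2, 11097/40, 1377/5, 43011/2240, …
ICs: h(0) = 6, h′(0) = 12.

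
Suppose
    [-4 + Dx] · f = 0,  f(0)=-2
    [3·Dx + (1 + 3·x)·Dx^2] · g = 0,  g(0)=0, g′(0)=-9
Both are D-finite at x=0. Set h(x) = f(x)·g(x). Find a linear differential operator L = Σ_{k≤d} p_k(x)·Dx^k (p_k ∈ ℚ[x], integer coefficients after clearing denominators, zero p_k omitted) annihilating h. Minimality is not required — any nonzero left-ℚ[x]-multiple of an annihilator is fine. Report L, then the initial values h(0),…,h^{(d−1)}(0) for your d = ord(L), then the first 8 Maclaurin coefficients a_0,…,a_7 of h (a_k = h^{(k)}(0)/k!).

L = (4 + 48·x) + (-5 - 24·x)·Dx + (1 + 3·x)·Dx^2  (order 2).
h: a_k = 0, 18, 45, 90, 141/2, 708/5, -93, 15518/35, …
ICs: h(0) = 0, h′(0) = 18.

f: a_k = -2, -8, -16, -64/3, -64/3, -256/15, -512/45, -2048/315, …
g: a_k = 0, -9, 27/2, -27, 243/4, -729/5, 729/2, -6561/7, …
f·g: L₀ = L_f ⊗_s L_g, ord ≤ 1·2.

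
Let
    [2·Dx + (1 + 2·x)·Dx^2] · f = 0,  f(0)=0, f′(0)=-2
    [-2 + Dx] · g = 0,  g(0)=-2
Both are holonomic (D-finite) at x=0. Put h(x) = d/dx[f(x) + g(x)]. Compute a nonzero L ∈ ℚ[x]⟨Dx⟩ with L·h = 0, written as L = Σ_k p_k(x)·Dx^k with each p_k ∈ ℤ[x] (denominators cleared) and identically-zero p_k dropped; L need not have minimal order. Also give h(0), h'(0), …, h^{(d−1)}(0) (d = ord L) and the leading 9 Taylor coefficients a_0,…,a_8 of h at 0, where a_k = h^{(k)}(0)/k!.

L = (-6 - 4·x) + (1 - 4·x - 4·x^2)·Dx + (1 + 3·x + 2·x^2)·Dx^2  (order 2).
h: a_k = -6, -4, -16, 32/3, -104/3, 944/15, -5776/45, 80608/315, -161288/315, …
ICs: h(0) = -6, h′(0) = -4.

f: a_k = 0, -2, 2, -8/3, 4, -32/5, 32/3, -128/7, 32, …
g: a_k = -2, -4, -4, -8/3, -4/3, -8/15, -8/45, -16/315, -4/315, …
Sum ⇒ L₀ = lclm(L_f,L_g) in ℚ(x)⟨Dx⟩.
h=h₀': d/dx-closure on L₀ ⇒ L.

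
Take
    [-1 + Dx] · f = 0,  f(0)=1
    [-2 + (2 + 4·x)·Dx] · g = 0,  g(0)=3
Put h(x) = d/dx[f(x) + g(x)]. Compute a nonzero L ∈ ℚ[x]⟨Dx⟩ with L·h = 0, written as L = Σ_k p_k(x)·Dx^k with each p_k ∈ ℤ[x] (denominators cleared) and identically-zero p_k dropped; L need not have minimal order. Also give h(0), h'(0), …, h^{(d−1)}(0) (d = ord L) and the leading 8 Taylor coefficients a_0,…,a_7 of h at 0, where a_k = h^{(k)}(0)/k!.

f: a_k = 1, 1, 1/2, 1/6, 1/24, 1/120, 1/720, 1/5040, …
g: a_k = 3, 3, -3/2, 3/2, -15/8, 21/8, -63/16, 99/16, …
f+g: L₀ = lclm(L_f,L_g), ord ≤ 1+1.
h₀' ⇒ L via d/dx closure of L₀.
L = (-2 - x) + (1 - 2·x - 2·x^2)·Dx + (1 + 3·x + 2·x^2)·Dx^2  (order 2).
h: a_k = 4, -2, 5, -22/3, 79/6, -1417/60, 15593/360, -101351/1260, …
ICs: h(0) = 4, h′(0) = -2.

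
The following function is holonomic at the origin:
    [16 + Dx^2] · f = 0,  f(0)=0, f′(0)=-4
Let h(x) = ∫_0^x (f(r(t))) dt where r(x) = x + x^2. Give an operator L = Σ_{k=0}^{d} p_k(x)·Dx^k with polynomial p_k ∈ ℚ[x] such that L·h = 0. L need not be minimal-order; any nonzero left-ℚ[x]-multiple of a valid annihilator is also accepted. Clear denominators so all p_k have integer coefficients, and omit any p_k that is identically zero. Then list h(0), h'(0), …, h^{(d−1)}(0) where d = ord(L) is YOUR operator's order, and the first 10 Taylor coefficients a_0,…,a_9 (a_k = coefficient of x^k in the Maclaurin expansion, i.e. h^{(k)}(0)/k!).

L = (16 + 96·x + 192·x^2 + 128·x^3)·Dx - 2·Dx^2 + (1 + 2·x)·Dx^3  (order 3).
h: a_k = 0, 0, -2, -4/3, 8/3, 32/5, 176/45, -32/7, -3232/315, -2816/405, …
ICs: h(0) = 0, h′(0) = 0, h′′(0) = -4.

f: a_k = 0, -4, 0, 32/3, 0, -128/15, 0, 1024/315, 0, -2048/2835, …
L₀ from L_f via x↦r, Dx↦r'^{-1}Dx.
∫: right-multiply L₀ by Dx.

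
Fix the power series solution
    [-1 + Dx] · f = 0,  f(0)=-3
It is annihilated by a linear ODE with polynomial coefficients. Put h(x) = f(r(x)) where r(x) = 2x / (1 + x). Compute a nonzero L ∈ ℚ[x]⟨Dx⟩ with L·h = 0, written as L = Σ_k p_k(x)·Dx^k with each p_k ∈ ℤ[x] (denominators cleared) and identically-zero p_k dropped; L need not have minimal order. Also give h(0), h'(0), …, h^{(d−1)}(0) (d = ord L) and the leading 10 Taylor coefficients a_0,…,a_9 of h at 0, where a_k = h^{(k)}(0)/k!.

L = -2 + (1 + 2·x + x^2)·Dx  (order 1).
h: a_k = -3, -6, 0, 2, -2, 6/5, -4/15, -10/21, 32/35, -142/135, …
ICs: h(0) = -3.

f: a_k = -3, -3, -3/2, -1/2, -1/8, -1/40, -1/240, -1/1680, -1/13440, -1/120960, …
Change of var in L_f (x↦r) gives L₀.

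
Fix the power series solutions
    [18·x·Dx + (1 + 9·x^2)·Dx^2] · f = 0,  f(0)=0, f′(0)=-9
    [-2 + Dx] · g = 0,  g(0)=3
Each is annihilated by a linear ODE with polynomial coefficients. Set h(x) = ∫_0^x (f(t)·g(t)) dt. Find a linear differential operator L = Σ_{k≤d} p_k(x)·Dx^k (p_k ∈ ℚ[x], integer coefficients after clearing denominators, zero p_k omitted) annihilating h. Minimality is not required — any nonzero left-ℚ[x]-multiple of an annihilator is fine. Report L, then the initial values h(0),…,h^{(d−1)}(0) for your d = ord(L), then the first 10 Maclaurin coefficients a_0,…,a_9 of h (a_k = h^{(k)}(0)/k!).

L = (4 - 36·x + 36·x^2)·Dx + (-4 + 18·x - 36·x^2)·Dx^2 + (1 + 9·x^2)·Dx^3  (order 3).
h: a_k = 0, 0, -27/2, -18, 27/4, 126/5, -489/10, -774/7, 69603/280, 11810/21, …
ICs: h(0) = 0, h′(0) = 0, h′′(0) = -27.

f: a_k = 0, -9, 0, 27, 0, -729/5, 0, 6561/7, 0, -6561, …
g: a_k = 3, 6, 6, 4, 2, 4/5, 4/15, 8/105, 2/105, 4/945, …
Sym-product of L_f,L_g gives L₀ (≤ ord 2).
Integrate: L := L₀·Dx.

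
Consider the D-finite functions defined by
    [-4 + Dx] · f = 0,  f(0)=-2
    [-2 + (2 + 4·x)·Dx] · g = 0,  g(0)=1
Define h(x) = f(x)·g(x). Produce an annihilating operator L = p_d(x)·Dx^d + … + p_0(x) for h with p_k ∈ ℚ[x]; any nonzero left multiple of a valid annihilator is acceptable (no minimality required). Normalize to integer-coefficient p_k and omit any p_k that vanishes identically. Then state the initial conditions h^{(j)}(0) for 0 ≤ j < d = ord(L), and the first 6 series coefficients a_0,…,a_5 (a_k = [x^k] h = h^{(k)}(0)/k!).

f: a_k = -2, -8, -16, -64/3, -64/3, -256/15, …
g: a_k = 1, 1, -1/2, 1/2, -5/8, 7/8, …
L₀ := L_f ⊗_s L_g (sym. prod.), ord ≤ 1.
L = (-5 - 8·x) + (1 + 2·x)·Dx  (order 1).
h: a_k = -2, -10, -23, -103/3, -449/12, -1949/60, …
ICs: h(0) = -2.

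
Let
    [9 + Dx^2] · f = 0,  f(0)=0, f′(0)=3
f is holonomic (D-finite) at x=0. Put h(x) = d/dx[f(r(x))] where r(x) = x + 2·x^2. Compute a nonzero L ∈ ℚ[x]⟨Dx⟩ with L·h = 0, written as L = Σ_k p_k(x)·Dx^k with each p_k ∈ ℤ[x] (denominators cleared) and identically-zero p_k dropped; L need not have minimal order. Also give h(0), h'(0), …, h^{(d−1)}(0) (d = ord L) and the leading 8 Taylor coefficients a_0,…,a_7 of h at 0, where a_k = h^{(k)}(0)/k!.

f: a_k = 0, 3, 0, -9/2, 0, 81/40, 0, -243/560, …
Change of var in L_f (x↦r) gives L₀.
Differentiate: ansatz ord ≤ ord L₀ ⇒ L.
L = (57 + 144·x + 864·x^2 + 2304·x^3 + 2304·x^4) + (-12 - 48·x)·Dx + (1 + 8·x + 16·x^2)·Dx^2  (order 2).
h: a_k = 3, 12, -27/2, -108, -2079/8, -189/2, 45117/80, 6237/5, …
ICs: h(0) = 3, h′(0) = 12.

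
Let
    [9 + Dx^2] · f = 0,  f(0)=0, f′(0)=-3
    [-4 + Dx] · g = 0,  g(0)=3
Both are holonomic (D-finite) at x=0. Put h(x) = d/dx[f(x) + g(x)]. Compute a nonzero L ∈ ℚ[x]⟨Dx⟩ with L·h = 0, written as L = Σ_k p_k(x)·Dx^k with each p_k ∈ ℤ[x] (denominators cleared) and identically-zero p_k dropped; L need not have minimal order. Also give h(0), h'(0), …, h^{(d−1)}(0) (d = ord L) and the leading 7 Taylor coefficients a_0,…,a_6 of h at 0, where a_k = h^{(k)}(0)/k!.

f: a_k = 0, -3, 0, 9/2, 0, -81/40, 0, …
g: a_k = 3, 12, 24, 32, 32, 128/5, 256/15, …
Sum ⇒ L₀ = lclm(L_f,L_g) in ℚ(x)⟨Dx⟩.
h=h₀': d/dx-closure on L₀ ⇒ L.
L = 36 - 9·Dx + 4·Dx^2 - Dx^3  (order 3).
h: a_k = 9, 48, 219/2, 128, 943/8, 512/5, 17113/240, …
ICs: h(0) = 9, h′(0) = 48, h′′(0) = 219.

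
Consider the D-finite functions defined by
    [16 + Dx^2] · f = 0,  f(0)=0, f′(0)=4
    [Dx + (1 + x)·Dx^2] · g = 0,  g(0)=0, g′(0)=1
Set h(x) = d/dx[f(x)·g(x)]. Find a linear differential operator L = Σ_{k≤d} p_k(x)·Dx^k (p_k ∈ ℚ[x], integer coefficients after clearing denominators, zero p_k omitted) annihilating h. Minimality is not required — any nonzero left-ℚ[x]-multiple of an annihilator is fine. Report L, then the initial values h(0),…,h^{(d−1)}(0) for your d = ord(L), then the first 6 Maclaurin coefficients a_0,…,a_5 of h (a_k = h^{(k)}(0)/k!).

L = (96160 + 647168·x + 1757184·x^2 + 2482176·x^3 + 1931264·x^4 + 786432·x^5 + 131072·x^6) + (13728 + 74144·x + 156160·x^2 + 161280·x^3 + 81920·x^4 + 16384·x^5)·Dx + (13546 + 87008·x + 228848·x^2 + 316416·x^3 + 242944·x^4 + 98304·x^5 + 16384·x^6)·Dx^2 + (858 + 4634·x + 9760·x^2 + 10080·x^3 + 5120·x^4 + 1024·x^5)·Dx^3 + (471 + 2910·x + 7439·x^2 + 10080·x^3 + 7640·x^4 + 3072·x^5 + 512·x^6)·Dx^4  (order 4).
h: a_k = 0, 8, -6, -112/3, 65/3, 104/3, …
ICs: h(0) = 0, h′(0) = 8, h′′(0) = -12, h′′′(0) = -224.

f: a_k = 0, 4, 0, -32/3, 0, 128/15, …
g: a_k = 0, 1, -1/2, 1/3, -1/4, 1/5, …
Sym-product of L_f,L_g gives L₀ (≤ ord 4).
Differentiate: ansatz ord ≤ ord L₀ ⇒ L.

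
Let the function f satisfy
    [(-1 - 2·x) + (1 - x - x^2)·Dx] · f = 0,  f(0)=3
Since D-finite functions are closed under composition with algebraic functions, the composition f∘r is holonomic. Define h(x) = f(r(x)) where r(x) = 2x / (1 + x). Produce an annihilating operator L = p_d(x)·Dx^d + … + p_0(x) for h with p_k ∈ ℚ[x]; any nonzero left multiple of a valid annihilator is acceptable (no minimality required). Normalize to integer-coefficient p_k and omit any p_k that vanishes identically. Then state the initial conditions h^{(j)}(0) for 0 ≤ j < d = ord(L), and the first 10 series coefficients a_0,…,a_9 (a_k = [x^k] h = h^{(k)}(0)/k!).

f: a_k = 3, 3, 6, 9, 15, 24, 39, 63, 102, 165, …
L₀ from L_f via x↦r, Dx↦r'^{-1}Dx.
L = (2 + 10·x) + (-1 - x + 5·x^2 + 5·x^3)·Dx  (order 1).
h: a_k = 3, 6, 18, 30, 90, 150, 450, 750, 2250, 3750, …
ICs: h(0) = 3.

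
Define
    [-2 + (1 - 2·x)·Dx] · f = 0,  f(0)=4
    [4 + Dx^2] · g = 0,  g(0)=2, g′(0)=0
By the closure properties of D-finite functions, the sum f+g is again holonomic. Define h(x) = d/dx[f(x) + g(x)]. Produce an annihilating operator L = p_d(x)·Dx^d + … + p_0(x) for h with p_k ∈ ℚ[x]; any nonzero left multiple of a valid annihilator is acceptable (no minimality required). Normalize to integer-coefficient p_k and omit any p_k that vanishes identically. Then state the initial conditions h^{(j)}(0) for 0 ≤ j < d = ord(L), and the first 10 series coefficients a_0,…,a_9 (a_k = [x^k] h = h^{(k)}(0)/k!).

f: a_k = 4, 8, 16, 32, 64, 128, 256, 512, 1024, 2048, …
g: a_k = 2, 0, -4, 0, 4/3, 0, -8/45, 0, 4/315, 0, …
Sum ⇒ L₀ = lclm(L_f,L_g) in ℚ(x)⟨Dx⟩.
h₀' ⇒ L via d/dx closure of L₀.
L = (208 - 64·x + 64·x^2) + (-28 + 72·x - 48·x^2 + 32·x^3)·Dx + (52 - 16·x + 16·x^2)·Dx^2 + (-7 + 18·x - 12·x^2 + 8·x^3)·Dx^3  (order 3).
h: a_k = 8, 24, 96, 784/3, 640, 23024/15, 3584, 2580512/315, 18432, 116121584/2835, …
ICs: h(0) = 8, h′(0) = 24, h′′(0) = 192.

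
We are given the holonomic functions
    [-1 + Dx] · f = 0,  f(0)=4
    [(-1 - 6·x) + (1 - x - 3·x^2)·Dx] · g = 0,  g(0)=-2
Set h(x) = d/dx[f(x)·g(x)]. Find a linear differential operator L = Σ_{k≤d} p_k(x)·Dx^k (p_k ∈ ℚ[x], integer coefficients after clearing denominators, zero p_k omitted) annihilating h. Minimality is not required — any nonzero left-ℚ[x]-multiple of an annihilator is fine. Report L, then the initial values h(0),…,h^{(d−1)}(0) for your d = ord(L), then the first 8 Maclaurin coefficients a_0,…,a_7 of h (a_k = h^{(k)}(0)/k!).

L = (11 + 26·x + 31·x^2 - 30·x^3 + 9·x^4) + (-2 - 3·x + 14·x^2 + 12·x^3 - 9·x^4)·Dx  (order 1).
h: a_k = -16, -88, -280, -2708/3, -7586/3, -106447/15, -850483/45, -6298165/126, …
ICs: h(0) = -16.

f: a_k = 4, 4, 2, 2/3, 1/6, 1/30, 1/180, 1/1260, …
g: a_k = -2, -2, -8, -14, -38, -80, -194, -434, …
L₀ := L_f ⊗_s L_g (sym. prod.), ord ≤ 1.
h₀' ⇒ L via d/dx closure of L₀.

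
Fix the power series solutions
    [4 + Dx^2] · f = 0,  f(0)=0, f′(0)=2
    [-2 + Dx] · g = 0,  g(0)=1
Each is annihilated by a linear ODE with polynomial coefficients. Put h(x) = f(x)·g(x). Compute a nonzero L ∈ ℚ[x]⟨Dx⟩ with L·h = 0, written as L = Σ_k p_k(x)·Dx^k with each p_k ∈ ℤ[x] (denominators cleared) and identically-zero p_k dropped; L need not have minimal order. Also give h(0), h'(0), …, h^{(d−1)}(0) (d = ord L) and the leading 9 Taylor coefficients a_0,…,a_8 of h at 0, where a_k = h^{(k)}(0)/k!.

f: a_k = 0, 2, 0, -4/3, 0, 4/15, 0, -8/315, 0, …
g: a_k = 1, 2, 2, 4/3, 2/3, 4/15, 4/45, 8/315, 2/315, …
Sym-product of L_f,L_g gives L₀ (≤ ord 2).
L = 8 - 4·Dx + Dx^2  (order 2).
h: a_k = 0, 2, 4, 8/3, 0, -16/15, -32/45, -64/315, 0, …
ICs: h(0) = 0, h′(0) = 2.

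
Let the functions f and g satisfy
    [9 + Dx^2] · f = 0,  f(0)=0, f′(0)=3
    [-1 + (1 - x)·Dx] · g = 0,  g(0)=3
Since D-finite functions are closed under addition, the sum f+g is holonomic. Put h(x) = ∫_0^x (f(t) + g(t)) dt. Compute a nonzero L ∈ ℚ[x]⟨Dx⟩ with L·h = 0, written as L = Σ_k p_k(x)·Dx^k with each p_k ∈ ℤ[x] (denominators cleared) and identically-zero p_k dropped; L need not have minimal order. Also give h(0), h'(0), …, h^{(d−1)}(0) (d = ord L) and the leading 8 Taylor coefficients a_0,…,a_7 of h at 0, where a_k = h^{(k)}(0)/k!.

f: a_k = 0, 3, 0, -9/2, 0, 81/40, 0, -243/560, …
g: a_k = 3, 3, 3, 3, 3, 3, 3, 3, …
L₀ := lclm(L_f,L_g); ord L₀ ≤ 2+1.
h=∫h₀ ⇒ L = L₀·Dx.
L = (-135 + 162·x - 81·x^2)·Dx + (99 - 261·x + 243·x^2 - 81·x^3)·Dx^2 + (-15 + 18·x - 9·x^2)·Dx^3 + (11 - 29·x + 27·x^2 - 9·x^3)·Dx^4  (order 4).
h: a_k = 0, 3, 3, 1, -3/8, 3/5, 67/80, 3/7, …
ICs: h(0) = 0, h′(0) = 3, h′′(0) = 6, h′′′(0) = 6.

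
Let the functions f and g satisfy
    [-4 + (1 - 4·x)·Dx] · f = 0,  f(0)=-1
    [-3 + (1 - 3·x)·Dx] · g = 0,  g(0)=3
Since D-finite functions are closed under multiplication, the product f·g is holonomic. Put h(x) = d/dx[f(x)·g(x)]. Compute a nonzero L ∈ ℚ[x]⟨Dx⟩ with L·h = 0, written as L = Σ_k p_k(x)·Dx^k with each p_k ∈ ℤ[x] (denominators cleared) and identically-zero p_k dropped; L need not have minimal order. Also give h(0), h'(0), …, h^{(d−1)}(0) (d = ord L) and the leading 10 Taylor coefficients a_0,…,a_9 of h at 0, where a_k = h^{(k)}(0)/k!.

f: a_k = -1, -4, -16, -64, -256, -1024, -4096, -16384, -65536, -262144, …
g: a_k = 3, 9, 27, 81, 243, 729, 2187, 6561, 19683, 59049, …
L₀ := L_f ⊗_s L_g (sym. prod.), ord ≤ 1.
h₀' ⇒ L via d/dx closure of L₀.
L = (74 - 504·x + 864·x^2) + (-7 + 73·x - 252·x^2 + 288·x^3)·Dx  (order 1).
h: a_k = -21, -222, -1575, -9372, -50505, -255546, -1238475, -5819064, -26717229, -120514710, …
ICs: h(0) = -21.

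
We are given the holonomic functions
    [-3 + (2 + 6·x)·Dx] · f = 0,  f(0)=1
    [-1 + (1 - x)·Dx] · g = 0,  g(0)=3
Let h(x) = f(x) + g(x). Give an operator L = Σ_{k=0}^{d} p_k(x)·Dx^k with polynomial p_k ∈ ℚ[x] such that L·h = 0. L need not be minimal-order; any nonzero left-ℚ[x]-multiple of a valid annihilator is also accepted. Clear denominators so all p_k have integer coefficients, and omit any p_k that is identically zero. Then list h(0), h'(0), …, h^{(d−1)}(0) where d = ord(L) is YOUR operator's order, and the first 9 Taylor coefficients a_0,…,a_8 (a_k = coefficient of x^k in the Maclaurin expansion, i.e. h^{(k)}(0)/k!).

L = (21 + 27·x) + (-17 - 30·x - 81·x^2)·Dx + (-2 + 14·x + 42·x^2 - 54·x^3)·Dx^2  (order 2).
h: a_k = 4, 9/2, 15/8, 75/16, -21/128, 2469/256, -12237/1024, 78315/2048, -2716365/32768, …
ICs: h(0) = 4, h′(0) = 9/2.

f: a_k = 1, 3/2, -9/8, 27/16, -405/128, 1701/256, -15309/1024, 72171/2048, -2814669/32768, …
g: a_k = 3, 3, 3, 3, 3, 3, 3, 3, 3, …
Sum ⇒ L₀ = lclm(L_f,L_g) in ℚ(x)⟨Dx⟩.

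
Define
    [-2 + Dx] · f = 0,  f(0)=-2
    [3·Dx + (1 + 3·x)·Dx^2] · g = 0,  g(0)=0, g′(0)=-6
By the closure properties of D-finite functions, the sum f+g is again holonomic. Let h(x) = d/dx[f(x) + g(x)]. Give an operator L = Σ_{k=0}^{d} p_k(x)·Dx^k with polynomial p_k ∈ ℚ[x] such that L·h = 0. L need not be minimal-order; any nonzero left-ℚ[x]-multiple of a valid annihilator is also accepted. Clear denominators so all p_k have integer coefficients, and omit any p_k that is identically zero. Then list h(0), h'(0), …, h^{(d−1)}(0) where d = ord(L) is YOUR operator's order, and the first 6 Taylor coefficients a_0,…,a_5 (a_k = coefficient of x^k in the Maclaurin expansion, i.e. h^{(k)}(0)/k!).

L = (-48 - 36·x) + (14 - 24·x - 36·x^2)·Dx + (5 + 21·x + 18·x^2)·Dx^2  (order 2).
h: a_k = -10, 10, -62, 470/3, -1466/3, 21854/15, …
ICs: h(0) = -10, h′(0) = 10.

f: a_k = -2, -4, -4, -8/3, -4/3, -8/15, …
g: a_k = 0, -6, 9, -18, 81/2, -486/5, …
h₀=f+g: left-lcm gives L₀, ord ≤ 3.
h=h₀': d/dx-closure on L₀ ⇒ L.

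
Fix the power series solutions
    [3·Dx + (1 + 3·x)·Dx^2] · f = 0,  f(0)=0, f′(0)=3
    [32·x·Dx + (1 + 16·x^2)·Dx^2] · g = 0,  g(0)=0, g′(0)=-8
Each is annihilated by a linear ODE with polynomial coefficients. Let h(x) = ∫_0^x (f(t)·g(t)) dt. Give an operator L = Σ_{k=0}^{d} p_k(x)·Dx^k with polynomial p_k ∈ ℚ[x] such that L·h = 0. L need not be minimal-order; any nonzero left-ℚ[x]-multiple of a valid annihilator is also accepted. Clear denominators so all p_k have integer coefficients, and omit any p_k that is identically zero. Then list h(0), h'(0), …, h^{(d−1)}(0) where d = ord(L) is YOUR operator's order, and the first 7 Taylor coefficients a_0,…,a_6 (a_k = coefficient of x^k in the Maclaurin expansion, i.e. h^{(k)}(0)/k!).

L = (15744 + 89280·x + 811008·x^2 + 5299200·x^3 + 13271040·x^4 + 17252352·x^5 + 21233664·x^7)·Dx^2 + (4258 + 91200·x + 775488·x^2 + 4635648·x^3 + 18247680·x^4 + 41140224·x^5 + 46448640·x^6 + 21233664·x^7 + 74317824·x^8)·Dx^3 + (492 + 12548·x + 131328·x^2 + 747968·x^3 + 3219456·x^4 + 10146816·x^5 + 21233664·x^6 + 24920064·x^7 + 21233664·x^8 + 42467328·x^9)·Dx^4 + (73 + 822·x + 6161·x^2 + 34944·x^3 + 151168·x^4 + 500736·x^5 + 1322496·x^6 + 2654208·x^7 + 3244032·x^8 + 3538944·x^9 + 5308416·x^10)·Dx^5  (order 5).
h: a_k = 0, 0, 0, -8, 9, 56/5, -5, …
ICs: h(0) = 0, h′(0) = 0, h′′(0) = 0, h′′′(0) = -48, h′′′′(0) = 216.

f: a_k = 0, 3, -9/2, 9, -81/4, 243/5, -243/2, …
g: a_k = 0, -8, 0, 128/3, 0, -2048/5, 0, …
L₀ := L_f ⊗_s L_g (sym. prod.), ord ≤ 4.
Integrate: L := L₀·Dx.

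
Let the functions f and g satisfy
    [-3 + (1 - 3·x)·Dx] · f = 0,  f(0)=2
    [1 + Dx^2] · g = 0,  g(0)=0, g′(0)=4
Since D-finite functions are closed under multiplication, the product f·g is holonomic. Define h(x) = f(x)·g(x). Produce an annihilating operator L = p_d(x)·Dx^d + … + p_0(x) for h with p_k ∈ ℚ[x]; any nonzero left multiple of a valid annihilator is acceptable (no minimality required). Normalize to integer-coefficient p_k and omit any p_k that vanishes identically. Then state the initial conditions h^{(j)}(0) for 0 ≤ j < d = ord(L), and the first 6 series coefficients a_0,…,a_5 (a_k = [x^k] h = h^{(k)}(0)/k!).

L = (-1 + 3·x) + 6·Dx + (-1 + 3·x)·Dx^2  (order 2).
h: a_k = 0, 8, 24, 212/3, 212, 9541/15, …
ICs: h(0) = 0, h′(0) = 8.

f: a_k = 2, 6, 18, 54, 162, 486, …
g: a_k = 0, 4, 0, -2/3, 0, 1/30, …
h₀=f·g: eliminate ⇒ L₀, order ≤ 1·2.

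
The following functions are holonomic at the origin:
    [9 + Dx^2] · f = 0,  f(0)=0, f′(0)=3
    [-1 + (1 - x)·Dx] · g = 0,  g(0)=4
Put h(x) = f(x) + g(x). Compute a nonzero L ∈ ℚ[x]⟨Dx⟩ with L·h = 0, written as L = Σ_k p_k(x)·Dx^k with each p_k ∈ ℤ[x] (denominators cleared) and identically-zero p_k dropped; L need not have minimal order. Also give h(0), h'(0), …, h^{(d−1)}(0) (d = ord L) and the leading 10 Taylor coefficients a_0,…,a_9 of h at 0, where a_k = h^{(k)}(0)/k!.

f: a_k = 0, 3, 0, -9/2, 0, 81/40, 0, -243/560, 0, 243/4480, …
g: a_k = 4, 4, 4, 4, 4, 4, 4, 4, 4, 4, …
f+g: L₀ = lclm(L_f,L_g), ord ≤ 2+1.
L = (-135 + 162·x - 81·x^2) + (99 - 261·x + 243·x^2 - 81·x^3)·Dx + (-15 + 18·x - 9·x^2)·Dx^2 + (11 - 29·x + 27·x^2 - 9·x^3)·Dx^3  (order 3).
h: a_k = 4, 7, 4, -1/2, 4, 241/40, 4, 1997/560, 4, 18163/4480, …
ICs: h(0) = 4, h′(0) = 7, h′′(0) = 8.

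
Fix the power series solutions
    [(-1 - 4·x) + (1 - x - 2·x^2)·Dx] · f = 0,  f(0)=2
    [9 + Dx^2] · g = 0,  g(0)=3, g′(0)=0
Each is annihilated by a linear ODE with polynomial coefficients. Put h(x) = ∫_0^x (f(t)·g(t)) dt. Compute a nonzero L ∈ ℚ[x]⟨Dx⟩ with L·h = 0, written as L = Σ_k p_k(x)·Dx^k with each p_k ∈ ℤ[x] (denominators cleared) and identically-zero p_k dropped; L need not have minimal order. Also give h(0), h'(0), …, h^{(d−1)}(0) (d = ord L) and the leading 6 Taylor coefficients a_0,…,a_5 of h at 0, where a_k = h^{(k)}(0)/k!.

f: a_k = 2, 2, 6, 10, 22, 42, …
g: a_k = 3, 0, -27/2, 0, 81/8, 0, …
L₀ := L_f ⊗_s L_g (sym. prod.), ord ≤ 2.
∫: right-multiply L₀ by Dx.
L = (-5 + 9·x + 18·x^2)·Dx + (2 + 8·x)·Dx^2 + (-1 + x + 2·x^2)·Dx^3  (order 3).
h: a_k = 0, 6, 3, -3, 3/4, 21/20, …
ICs: h(0) = 0, h′(0) = 6, h′′(0) = 6.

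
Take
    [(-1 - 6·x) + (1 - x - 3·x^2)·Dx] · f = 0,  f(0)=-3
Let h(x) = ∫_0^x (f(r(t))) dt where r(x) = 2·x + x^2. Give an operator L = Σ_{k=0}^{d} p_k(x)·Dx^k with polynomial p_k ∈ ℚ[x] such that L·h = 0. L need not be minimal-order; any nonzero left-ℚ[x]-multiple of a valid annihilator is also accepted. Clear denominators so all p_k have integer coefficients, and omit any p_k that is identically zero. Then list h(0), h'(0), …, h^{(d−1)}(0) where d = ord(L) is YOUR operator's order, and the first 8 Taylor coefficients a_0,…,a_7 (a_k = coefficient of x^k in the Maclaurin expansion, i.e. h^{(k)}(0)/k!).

f: a_k = -3, -3, -12, -21, -57, -120, -291, -651, …
L₀ from L_f via x↦r, Dx↦r'^{-1}Dx.
h=∫h₀ ⇒ L = L₀·Dx.
L = (2 + 26·x + 36·x^2 + 12·x^3)·Dx + (-1 + 2·x + 13·x^2 + 12·x^3 + 3·x^4)·Dx^2  (order 2).
h: a_k = 0, -3, -3, -17, -54, -1176/5, -965, -29613/7, …
ICs: h(0) = 0, h′(0) = -3.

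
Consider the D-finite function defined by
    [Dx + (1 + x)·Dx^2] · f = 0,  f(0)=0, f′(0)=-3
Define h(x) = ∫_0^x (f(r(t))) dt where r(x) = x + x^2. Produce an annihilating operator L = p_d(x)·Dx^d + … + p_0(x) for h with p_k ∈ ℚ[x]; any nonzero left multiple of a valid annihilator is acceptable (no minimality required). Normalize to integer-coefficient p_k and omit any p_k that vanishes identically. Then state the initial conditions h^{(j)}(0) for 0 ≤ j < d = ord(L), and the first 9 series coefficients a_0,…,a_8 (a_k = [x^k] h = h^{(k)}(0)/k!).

L = (-1 + 2·x + 2·x^2)·Dx^2 + (1 + 3·x + 3·x^2 + 2·x^3)·Dx^3  (order 3).
h: a_k = 0, 0, -3/2, -1/2, 1/2, -3/20, -1/10, 1/7, -3/56, …
ICs: h(0) = 0, h′(0) = 0, h′′(0) = -3.

f: a_k = 0, -3, 3/2, -1, 3/4, -3/5, 1/2, -3/7, 3/8, …
Change of var in L_f (x↦r) gives L₀.
∫: right-multiply L₀ by Dx.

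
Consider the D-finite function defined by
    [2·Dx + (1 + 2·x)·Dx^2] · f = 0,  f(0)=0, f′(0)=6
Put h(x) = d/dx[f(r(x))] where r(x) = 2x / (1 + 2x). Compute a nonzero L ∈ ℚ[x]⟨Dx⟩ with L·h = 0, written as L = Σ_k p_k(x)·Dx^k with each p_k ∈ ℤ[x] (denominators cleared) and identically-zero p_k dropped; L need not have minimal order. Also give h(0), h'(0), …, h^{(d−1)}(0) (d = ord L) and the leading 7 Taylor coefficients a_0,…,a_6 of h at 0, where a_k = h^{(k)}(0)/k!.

f: a_k = 0, 6, -6, 8, -12, 96/5, -32, …
Change of var in L_f (x↦r) gives L₀.
h₀' ⇒ L via d/dx closure of L₀.
L = (8 + 24·x) + (1 + 8·x + 12·x^2)·Dx  (order 1).
h: a_k = 12, -96, 624, -3840, 23232, -139776, 839424, …
ICs: h(0) = 12.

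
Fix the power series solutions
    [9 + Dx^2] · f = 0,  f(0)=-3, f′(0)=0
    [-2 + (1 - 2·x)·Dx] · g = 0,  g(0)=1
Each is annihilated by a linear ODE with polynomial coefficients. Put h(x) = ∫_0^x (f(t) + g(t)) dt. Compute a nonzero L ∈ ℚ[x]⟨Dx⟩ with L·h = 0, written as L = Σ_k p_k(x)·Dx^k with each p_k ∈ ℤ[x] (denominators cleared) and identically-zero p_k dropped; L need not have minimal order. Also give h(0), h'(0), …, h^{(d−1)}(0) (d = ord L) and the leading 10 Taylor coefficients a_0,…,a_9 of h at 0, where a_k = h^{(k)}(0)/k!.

f: a_k = -3, 0, 27/2, 0, -81/8, 0, 243/80, 0, -2187/4480, 0, …
g: a_k = 1, 2, 4, 8, 16, 32, 64, 128, 256, 512, …
f+g: L₀ = lclm(L_f,L_g), ord ≤ 2+1.
Integrate: L := L₀·Dx.
L = (-594 + 648·x - 648·x^2)·Dx + (153 - 630·x + 972·x^2 - 648·x^3)·Dx^2 + (-66 + 72·x - 72·x^2)·Dx^3 + (17 - 70·x + 108·x^2 - 72·x^3)·Dx^4  (order 4).
h: a_k = 0, -2, 1, 35/6, 2, 47/40, 16/3, 5363/560, 16, 1144693/40320, …
ICs: h(0) = 0, h′(0) = -2, h′′(0) = 2, h′′′(0) = 35.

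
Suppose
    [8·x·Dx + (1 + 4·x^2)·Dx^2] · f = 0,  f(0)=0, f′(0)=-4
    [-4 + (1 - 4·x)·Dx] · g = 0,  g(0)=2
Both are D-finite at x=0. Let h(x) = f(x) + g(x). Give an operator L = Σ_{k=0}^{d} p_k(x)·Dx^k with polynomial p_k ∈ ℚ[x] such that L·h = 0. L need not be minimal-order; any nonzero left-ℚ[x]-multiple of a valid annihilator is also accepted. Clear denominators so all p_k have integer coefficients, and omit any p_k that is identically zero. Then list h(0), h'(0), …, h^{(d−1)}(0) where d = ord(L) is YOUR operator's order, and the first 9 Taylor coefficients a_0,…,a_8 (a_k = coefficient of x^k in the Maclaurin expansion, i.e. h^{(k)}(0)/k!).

L = (8 - 128·x - 96·x^2)·Dx + (-13 + 8·x - 100·x^2 - 96·x^3)·Dx^2 + (1 - 3·x - 12·x^3 - 16·x^4)·Dx^3  (order 3).
h: a_k = 2, 4, 32, 400/3, 512, 10176/5, 8192, 229632/7, 131072, …
ICs: h(0) = 2, h′(0) = 4, h′′(0) = 64.

f: a_k = 0, -4, 0, 16/3, 0, -64/5, 0, 256/7, 0, …
g: a_k = 2, 8, 32, 128, 512, 2048, 8192, 32768, 131072, …
L₀ := lclm(L_f,L_g); ord L₀ ≤ 2+1.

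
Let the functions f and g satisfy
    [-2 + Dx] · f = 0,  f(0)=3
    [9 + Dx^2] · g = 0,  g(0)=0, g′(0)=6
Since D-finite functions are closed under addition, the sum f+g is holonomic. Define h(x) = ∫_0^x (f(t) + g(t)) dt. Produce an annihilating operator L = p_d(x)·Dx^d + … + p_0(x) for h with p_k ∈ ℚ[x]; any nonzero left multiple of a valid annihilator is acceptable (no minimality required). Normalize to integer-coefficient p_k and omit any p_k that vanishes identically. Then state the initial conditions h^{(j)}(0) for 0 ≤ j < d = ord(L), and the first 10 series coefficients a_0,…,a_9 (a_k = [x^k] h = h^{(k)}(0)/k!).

L = -18·Dx + 9·Dx^2 - 2·Dx^3 + Dx^4  (order 4).
h: a_k = 0, 3, 6, 2, -5/4, 2/5, 97/120, 4/105, -19/192, 2/945, …
ICs: h(0) = 0, h′(0) = 3, h′′(0) = 12, h′′′(0) = 12.

f: a_k = 3, 6, 6, 4, 2, 4/5, 4/15, 8/105, 2/105, 4/945, …
g: a_k = 0, 6, 0, -9, 0, 81/20, 0, -243/280, 0, 243/2240, …
Weyl lclm of L_f,L_g ⇒ L₀ (ord ≤ 3).
h=∫₀ˣh₀: take L = L₀·Dx.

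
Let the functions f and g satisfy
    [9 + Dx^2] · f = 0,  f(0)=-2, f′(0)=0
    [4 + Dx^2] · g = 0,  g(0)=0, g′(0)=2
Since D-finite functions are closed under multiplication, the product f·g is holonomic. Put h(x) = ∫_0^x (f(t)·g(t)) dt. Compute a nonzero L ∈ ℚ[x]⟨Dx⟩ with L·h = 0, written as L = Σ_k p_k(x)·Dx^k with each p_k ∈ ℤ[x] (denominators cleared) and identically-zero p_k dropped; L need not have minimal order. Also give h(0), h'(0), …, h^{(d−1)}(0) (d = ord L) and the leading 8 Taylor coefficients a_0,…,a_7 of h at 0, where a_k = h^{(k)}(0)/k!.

f: a_k = -2, 0, 9, 0, -27/4, 0, 81/40, 0, …
g: a_k = 0, 2, 0, -4/3, 0, 4/15, 0, -8/315, …
Product ⇒ symmetric product L₀, ord ≤ 4.
h=∫₀ˣh₀: take L = L₀·Dx.
L = 25·Dx + 26·Dx^3 + Dx^5  (order 5).
h: a_k = 0, 0, -2, 0, 31/6, 0, -781/180, 0, …
ICs: h(0) = 0, h′(0) = 0, h′′(0) = -4, h′′′(0) = 0, h′′′′(0) = 124.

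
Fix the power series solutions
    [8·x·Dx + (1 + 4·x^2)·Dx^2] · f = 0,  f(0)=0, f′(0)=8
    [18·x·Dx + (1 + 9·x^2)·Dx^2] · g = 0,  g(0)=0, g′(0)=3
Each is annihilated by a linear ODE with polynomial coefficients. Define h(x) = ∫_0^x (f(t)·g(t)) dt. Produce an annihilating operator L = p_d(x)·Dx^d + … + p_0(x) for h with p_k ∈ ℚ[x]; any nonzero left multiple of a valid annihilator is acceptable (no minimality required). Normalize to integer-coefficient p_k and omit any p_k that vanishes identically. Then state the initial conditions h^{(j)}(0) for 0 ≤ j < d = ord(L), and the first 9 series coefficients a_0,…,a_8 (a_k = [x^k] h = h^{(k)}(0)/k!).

f: a_k = 0, 8, 0, -32/3, 0, 128/5, 0, -512/7, 0, …
g: a_k = 0, 3, 0, -9, 0, 243/5, 0, -2187/7, 0, …
f·g: L₀ = L_f ⊗_s L_g, ord ≤ 2·2.
Integrate: L := L₀·Dx.
L = (-864·x - 18720·x^3 - 82944·x^5 + 134784·x^7 + 1119744·x^9)·Dx^2 + (-52 - 3036·x^2 - 33696·x^4 - 72576·x^6 + 471744·x^8 + 1679616·x^10)·Dx^3 + (-104·x - 2072·x^3 - 11232·x^5 + 13968·x^7 + 269568·x^9 + 559872·x^11)·Dx^4 + (-1 - 26·x^2 - 205·x^4 + 7380·x^8 + 33696·x^10 + 46656·x^12)·Dx^5  (order 5).
h: a_k = 0, 0, 0, 8, 0, -104/5, 0, 2808/35, 0, …
ICs: h(0) = 0, h′(0) = 0, h′′(0) = 0, h′′′(0) = 48, h′′′′(0) = 0.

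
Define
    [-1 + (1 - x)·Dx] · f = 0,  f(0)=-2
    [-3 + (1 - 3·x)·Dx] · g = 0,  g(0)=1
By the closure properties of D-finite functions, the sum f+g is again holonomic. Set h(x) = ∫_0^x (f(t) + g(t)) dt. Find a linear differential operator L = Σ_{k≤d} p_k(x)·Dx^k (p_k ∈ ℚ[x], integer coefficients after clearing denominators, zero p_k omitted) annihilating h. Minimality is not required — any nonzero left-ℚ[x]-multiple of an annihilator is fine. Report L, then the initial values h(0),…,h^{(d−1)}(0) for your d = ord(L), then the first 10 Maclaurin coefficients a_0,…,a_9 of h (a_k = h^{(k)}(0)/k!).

L = -6·Dx + (8 - 12·x)·Dx^2 + (-1 + 4·x - 3·x^2)·Dx^3  (order 3).
h: a_k = 0, -1, 1/2, 7/3, 25/4, 79/5, 241/6, 727/7, 2185/8, 6559/9, …
ICs: h(0) = 0, h′(0) = -1, h′′(0) = 1.

f: a_k = -2, -2, -2, -2, -2, -2, -2, -2, -2, -2, …
g: a_k = 1, 3, 9, 27, 81, 243, 729, 2187, 6561, 19683, …
f+g: L₀ = lclm(L_f,L_g), ord ≤ 1+1.
Integrate: L := L₀·Dx.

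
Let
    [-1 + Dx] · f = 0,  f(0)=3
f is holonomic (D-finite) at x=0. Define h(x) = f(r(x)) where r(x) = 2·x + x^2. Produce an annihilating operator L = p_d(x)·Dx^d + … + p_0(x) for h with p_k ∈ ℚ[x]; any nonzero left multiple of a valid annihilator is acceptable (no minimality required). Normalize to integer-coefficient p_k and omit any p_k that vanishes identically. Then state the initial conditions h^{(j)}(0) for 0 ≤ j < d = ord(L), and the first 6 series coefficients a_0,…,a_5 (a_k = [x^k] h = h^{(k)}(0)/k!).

L = (-2 - 2·x) + Dx  (order 1).
h: a_k = 3, 6, 9, 10, 19/2, 39/5, …
ICs: h(0) = 3.

f: a_k = 3, 3, 3/2, 1/2, 1/8, 1/40, …
h₀=f(r): pull back L_f along r ⇒ L₀.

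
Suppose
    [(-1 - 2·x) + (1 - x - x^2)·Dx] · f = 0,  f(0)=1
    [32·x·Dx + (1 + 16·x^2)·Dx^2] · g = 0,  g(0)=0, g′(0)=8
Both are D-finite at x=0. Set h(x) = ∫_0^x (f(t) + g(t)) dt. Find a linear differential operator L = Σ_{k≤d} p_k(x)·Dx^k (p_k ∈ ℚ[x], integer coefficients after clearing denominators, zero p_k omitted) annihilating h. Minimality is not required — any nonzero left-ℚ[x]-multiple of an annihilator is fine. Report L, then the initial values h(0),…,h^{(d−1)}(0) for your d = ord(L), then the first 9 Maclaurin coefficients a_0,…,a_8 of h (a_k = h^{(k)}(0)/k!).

L = (-64 + 256·x + 3904·x^2 + 6912·x^3 + 9696·x^4 + 1536·x^6)·Dx^2 + (25 + 24·x - 542·x^2 + 780·x^3 + 6800·x^4 + 6560·x^5 + 768·x^6 + 1536·x^7)·Dx^3 + (-2 - 17·x - 62·x^2 - 202·x^3 - 445·x^4 + 1136·x^5 + 576·x^6 + 256·x^7 + 256·x^8)·Dx^4  (order 4).
h: a_k = 0, 1, 9/2, 2/3, -119/12, 1, 348/5, 13/7, -32621/56, …
ICs: h(0) = 0, h′(0) = 1, h′′(0) = 9, h′′′(0) = 4.

f: a_k = 1, 1, 2, 3, 5, 8, 13, 21, 34, …
g: a_k = 0, 8, 0, -128/3, 0, 2048/5, 0, -32768/7, 0, …
Sum ⇒ L₀ = lclm(L_f,L_g) in ℚ(x)⟨Dx⟩.
h=∫₀ˣh₀: take L = L₀·Dx.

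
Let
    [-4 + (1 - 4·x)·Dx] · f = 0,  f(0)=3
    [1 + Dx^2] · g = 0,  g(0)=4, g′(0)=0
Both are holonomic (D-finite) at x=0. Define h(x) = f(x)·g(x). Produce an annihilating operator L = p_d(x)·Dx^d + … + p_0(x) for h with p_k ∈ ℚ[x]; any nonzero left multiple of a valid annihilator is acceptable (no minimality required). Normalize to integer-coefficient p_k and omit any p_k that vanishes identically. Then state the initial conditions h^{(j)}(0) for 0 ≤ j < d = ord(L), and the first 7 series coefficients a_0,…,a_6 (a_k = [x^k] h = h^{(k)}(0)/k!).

f: a_k = 3, 12, 48, 192, 768, 3072, 12288, …
g: a_k = 4, 0, -2, 0, 1/6, 0, -1/180, …
h₀=f·g: eliminate ⇒ L₀, order ≤ 1·2.
L = (-1 + 4·x) + 8·Dx + (-1 + 4·x)·Dx^2  (order 2).
h: a_k = 12, 48, 186, 744, 5953/2, 11906, 2857439/60, …
ICs: h(0) = 12, h′(0) = 48.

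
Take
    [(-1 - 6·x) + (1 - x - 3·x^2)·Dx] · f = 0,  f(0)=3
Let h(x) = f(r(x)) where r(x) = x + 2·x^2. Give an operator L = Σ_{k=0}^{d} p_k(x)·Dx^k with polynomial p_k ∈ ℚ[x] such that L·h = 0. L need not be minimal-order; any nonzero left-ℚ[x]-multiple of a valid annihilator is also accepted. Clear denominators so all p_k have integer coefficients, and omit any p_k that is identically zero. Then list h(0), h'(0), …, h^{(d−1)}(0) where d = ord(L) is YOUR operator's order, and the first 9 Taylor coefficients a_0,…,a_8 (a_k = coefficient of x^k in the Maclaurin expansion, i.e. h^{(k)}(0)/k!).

L = (1 + 10·x + 36·x^2 + 48·x^3) + (-1 + x + 5·x^2 + 12·x^3 + 12·x^4)·Dx  (order 1).
h: a_k = 3, 3, 18, 69, 231, 828, 3027, 10767, 38610, …
ICs: h(0) = 3.

f: a_k = 3, 3, 12, 21, 57, 120, 291, 651, 1524, …
Change of var in L_f (x↦r) gives L₀.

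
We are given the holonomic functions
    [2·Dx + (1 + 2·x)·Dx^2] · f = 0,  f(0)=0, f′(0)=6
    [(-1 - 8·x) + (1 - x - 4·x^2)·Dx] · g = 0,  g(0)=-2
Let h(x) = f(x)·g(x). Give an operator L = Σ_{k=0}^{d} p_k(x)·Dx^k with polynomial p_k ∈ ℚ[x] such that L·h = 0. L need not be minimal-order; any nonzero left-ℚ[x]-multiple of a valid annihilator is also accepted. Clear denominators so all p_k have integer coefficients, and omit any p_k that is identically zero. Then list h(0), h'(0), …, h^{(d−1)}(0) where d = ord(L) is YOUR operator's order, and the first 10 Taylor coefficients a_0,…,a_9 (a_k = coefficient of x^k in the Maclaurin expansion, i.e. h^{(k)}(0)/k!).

L = (10 + 32·x) + (22·x + 40·x^2)·Dx + (-1 - x + 6·x^2 + 8·x^3)·Dx^2  (order 2).
h: a_k = 0, -12, 0, -64, -40, -1672/5, -2152/5, -13144/7, -119256/35, -1182248/105, …
ICs: h(0) = 0, h′(0) = -12.

f: a_k = 0, 6, -6, 8, -12, 96/5, -32, 384/7, -96, 512/3, …
g: a_k = -2, -2, -10, -18, -58, -130, -362, -882, -2330, -5858, …
h₀=f·g: eliminate ⇒ L₀, order ≤ 2·1.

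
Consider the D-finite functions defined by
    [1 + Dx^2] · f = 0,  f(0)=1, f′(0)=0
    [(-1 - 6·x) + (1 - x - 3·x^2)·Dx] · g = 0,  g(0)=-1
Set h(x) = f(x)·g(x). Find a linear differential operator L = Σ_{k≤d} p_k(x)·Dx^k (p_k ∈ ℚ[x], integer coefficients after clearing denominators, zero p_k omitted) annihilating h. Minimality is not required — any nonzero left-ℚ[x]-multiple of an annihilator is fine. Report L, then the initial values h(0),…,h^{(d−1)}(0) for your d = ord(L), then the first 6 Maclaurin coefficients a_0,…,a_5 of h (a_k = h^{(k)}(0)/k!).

L = (5 + x + 3·x^2) + (2 + 12·x)·Dx + (-1 + x + 3·x^2)·Dx^2  (order 2).
h: a_k = -1, -1, -7/2, -13/2, -409/24, -877/24, …
ICs: h(0) = -1, h′(0) = -1.

f: a_k = 1, 0, -1/2, 0, 1/24, 0, …
g: a_k = -1, -1, -4, -7, -19, -40, …
Product ⇒ symmetric product L₀, ord ≤ 2.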